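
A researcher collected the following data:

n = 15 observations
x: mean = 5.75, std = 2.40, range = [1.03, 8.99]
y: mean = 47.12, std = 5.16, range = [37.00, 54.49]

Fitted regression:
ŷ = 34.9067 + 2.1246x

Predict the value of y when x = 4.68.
ŷ = 44.8498

To predict y for x = 4.68, substitute into the regression equation:

ŷ = 34.9067 + 2.1246 × 4.68
ŷ = 34.9067 + 9.9431
ŷ = 44.8498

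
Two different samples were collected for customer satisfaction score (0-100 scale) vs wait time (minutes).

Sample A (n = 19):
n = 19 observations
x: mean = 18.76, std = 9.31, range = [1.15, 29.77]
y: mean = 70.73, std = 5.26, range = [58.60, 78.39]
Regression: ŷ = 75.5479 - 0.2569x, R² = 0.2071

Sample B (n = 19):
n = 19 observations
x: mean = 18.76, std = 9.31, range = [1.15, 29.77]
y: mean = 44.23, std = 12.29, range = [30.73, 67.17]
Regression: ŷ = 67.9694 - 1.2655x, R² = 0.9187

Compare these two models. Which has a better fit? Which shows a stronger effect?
Model B has the better fit (R² = 0.9187 vs 0.2071). Model B shows the stronger effect (|β₁| = 1.2655 vs 0.2569).

Model Comparison:

Which explains more variance? (R²)
- Model A: R² = 0.2071 → 20.71% of variance in satisfaction score explained
- Model B: R² = 0.9187 → 91.87% of variance in satisfaction score explained
- 0.9187 > 0.2071 → Model B has the better fit

Effect size (slope magnitude):
- Model A: β₁ = -0.2569 → predicted satisfaction score falls 0.2569 points per additional minute of wait time
- Model B: β₁ = -1.2655 → predicted satisfaction score falls 1.2655 points per additional minute of wait time
- |-0.2569| < |-1.2655| → Model B shows the stronger marginal effect

Note: The two samples could reflect different populations, time periods, or measurement quality.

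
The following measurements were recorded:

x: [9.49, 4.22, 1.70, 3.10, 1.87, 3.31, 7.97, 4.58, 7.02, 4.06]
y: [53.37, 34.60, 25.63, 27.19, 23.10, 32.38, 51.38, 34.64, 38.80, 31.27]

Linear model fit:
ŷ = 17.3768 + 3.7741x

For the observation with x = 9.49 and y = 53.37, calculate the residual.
Residual = 0.1770

The residual is the difference between the actual value and the predicted value:

Residual = y - ŷ

Step 1: Calculate predicted value
ŷ = 17.3768 + 3.7741 × 9.49
ŷ = 53.1930

Step 2: Calculate residual
Residual = 53.37 - 53.1930
Residual = 0.1770

Sign check: y > ŷ, so the point is above the line and the fit underestimates here.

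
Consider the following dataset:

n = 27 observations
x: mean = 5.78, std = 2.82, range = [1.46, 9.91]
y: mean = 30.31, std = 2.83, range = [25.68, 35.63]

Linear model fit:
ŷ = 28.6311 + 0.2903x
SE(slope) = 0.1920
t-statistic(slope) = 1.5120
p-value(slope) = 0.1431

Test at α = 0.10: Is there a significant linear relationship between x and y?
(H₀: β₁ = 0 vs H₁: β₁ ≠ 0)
Since p-value = 0.1431 ≥ α = 0.10, fail to reject H₀ — the slope is not significantly different from 0.

Hypothesis test for the slope coefficient:

H₀: β₁ = 0 (no linear relationship)
H₁: β₁ ≠ 0 (linear relationship exists)

Test statistic: t = β̂₁ / SE(β̂₁) = 0.2903 / 0.1920 = 1.5120

p = 0.1431: how often a slope estimate this far from 0 (in SE units) would arise by chance if β₁ were truly 0.

Decision rule: reject H₀ if p-value < α.
p-value = 0.1431 ≥ α = 0.10 → fail to reject H₀.

There is not sufficient evidence at the 10% significance level to conclude that a linear relationship exists between x and y.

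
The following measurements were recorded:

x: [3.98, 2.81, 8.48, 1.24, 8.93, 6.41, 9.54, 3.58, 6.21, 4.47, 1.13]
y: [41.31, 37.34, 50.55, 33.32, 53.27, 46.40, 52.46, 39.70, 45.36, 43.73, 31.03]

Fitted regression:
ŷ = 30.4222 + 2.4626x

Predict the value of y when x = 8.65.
ŷ = 51.7237

Plug x = 8.65 into the fitted line:

ŷ = 30.4222 + 2.4626 × 8.65
ŷ = 30.4222 + 21.3015
ŷ = 51.7237

This is a point prediction; actual observations scatter around it by roughly the residual standard deviation.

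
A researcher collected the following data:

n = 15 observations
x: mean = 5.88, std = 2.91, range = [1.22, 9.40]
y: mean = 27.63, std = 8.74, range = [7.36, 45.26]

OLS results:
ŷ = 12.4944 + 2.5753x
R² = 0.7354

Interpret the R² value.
About 73.54% of the variability in y is accounted for by the regression on x (R² = 0.7354) — a strong linear fit.

R² (coefficient of determination) measures the proportion of variance in y explained by the regression model.

Here R² = 0.7354:
- Explained: 73.54% of the variation in y
- Unexplained (residual): 100% − 73.54% = 26.46%
- Rule of thumb (below 0.3 weak; 0.3 to below 0.7 moderate; 0.7 and above strong) → strong

Note: R² never decreases when predictors are added, so it should not be used alone to compare models of different size.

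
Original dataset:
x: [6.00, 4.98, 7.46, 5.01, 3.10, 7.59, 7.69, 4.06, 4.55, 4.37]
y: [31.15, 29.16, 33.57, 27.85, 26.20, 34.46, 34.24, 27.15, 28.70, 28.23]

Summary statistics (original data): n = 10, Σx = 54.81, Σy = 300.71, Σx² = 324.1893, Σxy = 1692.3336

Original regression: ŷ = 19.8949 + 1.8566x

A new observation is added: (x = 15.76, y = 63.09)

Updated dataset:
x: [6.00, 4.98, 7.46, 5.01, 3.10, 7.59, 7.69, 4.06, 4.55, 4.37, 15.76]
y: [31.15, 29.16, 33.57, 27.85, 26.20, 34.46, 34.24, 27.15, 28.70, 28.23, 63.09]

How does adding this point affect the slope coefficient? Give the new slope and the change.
The slope changes from 1.8566 to 2.9433 (change of +1.0867, or +58.5%).

x = 15.76 lies well outside the original x-range [3.10, 7.69] (x̄ ≈ 5.48), so this observation has high leverage and can move the slope substantially.

Step 1: Update the sums with the new point (n goes from 10 to 11)
Σx  = 54.81 + 15.76 = 70.57
Σy  = 300.71 + 63.09 = 363.80
Σx² = 324.1893 + 15.76² = 324.1893 + 248.3776 = 572.5669
Σxy = 1692.3336 + 15.76×63.09 = 1692.3336 + 994.2984 = 2686.6320

Step 2: Recompute the slope with b₁ = (nΣxy − ΣxΣy) / (nΣx² − (Σx)²)
Numerator   = 11×2686.6320 − 70.57×363.80 = 29552.9520 − 25673.3660 = 3879.5860
Denominator = 11×572.5669 − 70.57² = 6298.2359 − 4980.1249 = 1318.1110
b₁(new) = 3879.5860 / 1318.1110 = 2.9433

(Same formula on the original sums: (10×1692.3336 − 54.81×300.71) / (10×324.1893 − 54.81²) = 441.4209 / 237.7569 = 1.8566, matching the given fit.)

Step 3: Change in slope
Δβ₁ = 2.9433 − 1.8566 = +1.0867
Relative change = +1.0867 / 1.8566 × 100% = +58.5%
→ the slope increases when the point is added.

A high-leverage point only changes the slope if it is off the original line; here y = 63.09 is above the original trend, so the slope increases.
In practice: examine leverage (hᵢ) and Cook's distance rather than deleting it automatically.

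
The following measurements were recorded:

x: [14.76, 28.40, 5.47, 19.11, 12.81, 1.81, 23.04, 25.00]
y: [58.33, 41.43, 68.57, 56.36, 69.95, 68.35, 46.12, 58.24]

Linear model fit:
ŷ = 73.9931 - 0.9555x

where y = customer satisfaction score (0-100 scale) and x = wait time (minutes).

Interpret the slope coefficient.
On average, satisfaction score is about 0.9555 points lower for every extra minute of wait time.

The slope coefficient β₁ = -0.9555 represents the marginal effect of wait time on satisfaction score.

Interpretation:
- Wait time up by 1 minute → predicted satisfaction score decreases by 0.9555 points
- This is a linear approximation: the same per-unit change is assumed across the whole observed x range
- The slope describes association in these data, not necessarily a causal effect

(β₀ = 73.9931 is the fitted value at x = 0 and is not part of the slope interpretation.)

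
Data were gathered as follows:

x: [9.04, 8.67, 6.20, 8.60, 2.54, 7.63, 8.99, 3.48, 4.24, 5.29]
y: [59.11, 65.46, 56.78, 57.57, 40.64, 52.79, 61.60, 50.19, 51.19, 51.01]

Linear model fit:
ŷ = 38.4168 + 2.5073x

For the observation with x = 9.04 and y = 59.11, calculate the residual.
Residual = -1.9728

The residual is the difference between the actual value and the predicted value:

Residual = y - ŷ

Step 1: Calculate predicted value
ŷ = 38.4168 + 2.5073 × 9.04
ŷ = 61.0828

Step 2: Calculate residual
Residual = 59.11 - 61.0828
Residual = -1.9728

Sign check: y < ŷ, so the point is below the line and the fit overestimates here.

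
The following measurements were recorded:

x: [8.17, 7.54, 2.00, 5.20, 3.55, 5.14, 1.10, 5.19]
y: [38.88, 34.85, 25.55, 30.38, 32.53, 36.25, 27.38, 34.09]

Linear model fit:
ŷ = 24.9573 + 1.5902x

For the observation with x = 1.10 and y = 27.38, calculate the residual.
Residual = 0.6735

The residual is the difference between the actual value and the predicted value:

Residual = y - ŷ

Step 1: Calculate predicted value
ŷ = 24.9573 + 1.5902 × 1.10
ŷ = 26.7065

Step 2: Calculate residual
Residual = 27.38 - 26.7065
Residual = 0.6735

The residual is positive, so the observed y = 27.38 sits above the regression line (the line underestimates it by 0.6735).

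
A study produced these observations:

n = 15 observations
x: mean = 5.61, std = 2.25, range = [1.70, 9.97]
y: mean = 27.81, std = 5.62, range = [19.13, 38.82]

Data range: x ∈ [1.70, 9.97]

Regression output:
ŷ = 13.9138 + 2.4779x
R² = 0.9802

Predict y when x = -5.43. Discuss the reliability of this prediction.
ŷ = 0.4588 (extrapolation — x = -5.43 lies outside [1.70, 9.97], so reliability is low).

Prediction calculation:
ŷ = 13.9138 + 2.4779 × (-5.43)
ŷ = 0.4588

Reliability:
- Data range: x ∈ [1.70, 9.97]
- Prediction point: x = -5.43 is 7.13 units below the observed range → this is EXTRAPOLATION, not interpolation

Why that matters here:
- The linear relationship may not hold outside the observed range
- There are no observations near this x to validate the fitted line there
- R² describes fit only over the sampled x values; it says nothing about behaviour beyond them

The R² = 0.9802 only validates the fit within [1.70, 9.97]; treat ŷ = 0.4588 with caution.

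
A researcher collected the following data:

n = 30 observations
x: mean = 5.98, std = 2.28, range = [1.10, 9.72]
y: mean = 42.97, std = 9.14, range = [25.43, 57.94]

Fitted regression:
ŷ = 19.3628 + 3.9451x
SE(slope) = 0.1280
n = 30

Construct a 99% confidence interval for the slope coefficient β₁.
The 99% CI for β₁ is (3.5914, 4.2988)

Confidence interval for the slope:

The 99% CI for β₁ is: β̂₁ ± t*(α/2, n-2) × SE(β̂₁)

Step 1: Find critical t-value
- Confidence level = 0.99
- Degrees of freedom = n - 2 = 30 - 2 = 28
- t*(α/2, 28) = 2.7633

Step 2: Calculate margin of error
Margin = 2.7633 × 0.1280 = 0.3537

Step 3: Construct interval
CI = 3.9451 ± 0.3537
CI = (3.5914, 4.2988)

Interpretation: We are 99% confident that the true slope β₁ lies between 3.5914 and 4.2988.
Both endpoints are positive, so the data support a genuinely positive slope at this confidence level.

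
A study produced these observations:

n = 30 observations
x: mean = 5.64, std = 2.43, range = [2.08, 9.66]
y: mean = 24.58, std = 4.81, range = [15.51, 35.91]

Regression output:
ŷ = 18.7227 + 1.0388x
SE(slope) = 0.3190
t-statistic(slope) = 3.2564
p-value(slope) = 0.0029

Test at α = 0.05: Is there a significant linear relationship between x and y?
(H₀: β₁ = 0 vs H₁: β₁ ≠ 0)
p-value = 0.0029 < α = 0.05, so we reject H₀. The relationship is significant.

Hypothesis test for the slope coefficient:

H₀: β₁ = 0 (no linear relationship)
H₁: β₁ ≠ 0 (linear relationship exists)

Test statistic: t = β̂₁ / SE(β̂₁) = 1.0388 / 0.3190 = 3.2564

p = 0.0029: how often a slope estimate this far from 0 (in SE units) would arise by chance if β₁ were truly 0.

Decision rule: reject H₀ if p-value < α.
p-value = 0.0029 < α = 0.05 → reject H₀.

There is sufficient evidence at the 5% significance level to conclude that a linear relationship exists between x and y.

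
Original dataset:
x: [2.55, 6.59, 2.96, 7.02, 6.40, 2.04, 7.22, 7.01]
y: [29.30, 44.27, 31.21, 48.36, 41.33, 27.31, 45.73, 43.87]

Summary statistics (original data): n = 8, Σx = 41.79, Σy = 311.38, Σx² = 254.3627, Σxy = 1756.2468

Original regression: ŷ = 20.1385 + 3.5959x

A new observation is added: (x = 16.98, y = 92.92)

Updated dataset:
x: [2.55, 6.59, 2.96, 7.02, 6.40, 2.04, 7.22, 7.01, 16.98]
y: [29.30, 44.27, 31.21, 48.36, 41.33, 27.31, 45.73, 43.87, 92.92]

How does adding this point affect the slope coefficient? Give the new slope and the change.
The slope changes from 3.5959 to 4.3668 (change of +0.7709, or +21.4%).

x = 16.98 lies well outside the original x-range [2.04, 7.22] (x̄ ≈ 5.22), so this observation has high leverage and can move the slope substantially.

Step 1: Update the sums with the new point (n goes from 8 to 9)
Σx  = 41.79 + 16.98 = 58.77
Σy  = 311.38 + 92.92 = 404.30
Σx² = 254.3627 + 16.98² = 254.3627 + 288.3204 = 542.6831
Σxy = 1756.2468 + 16.98×92.92 = 1756.2468 + 1577.7816 = 3334.0284

Step 2: Recompute the slope with b₁ = (nΣxy − ΣxΣy) / (nΣx² − (Σx)²)
Numerator   = 9×3334.0284 − 58.77×404.30 = 30006.2556 − 23760.7110 = 6245.5446
Denominator = 9×542.6831 − 58.77² = 4884.1479 − 3453.9129 = 1430.2350
b₁(new) = 6245.5446 / 1430.2350 = 4.3668

(Same formula on the original sums: (8×1756.2468 − 41.79×311.38) / (8×254.3627 − 41.79²) = 1037.4042 / 288.4975 = 3.5959, matching the given fit.)

Step 3: Change in slope
Δβ₁ = 4.3668 − 3.5959 = +0.7709
Relative change = +0.7709 / 3.5959 × 100% = +21.4%
→ the slope increases when the point is added.

Because the point sits above the extension of the original line at a high-leverage x, it tilts the fit up.
In practice: investigate whether it comes from the same population as the rest of the sample; examine leverage (hᵢ) and Cook's distance rather than deleting it automatically.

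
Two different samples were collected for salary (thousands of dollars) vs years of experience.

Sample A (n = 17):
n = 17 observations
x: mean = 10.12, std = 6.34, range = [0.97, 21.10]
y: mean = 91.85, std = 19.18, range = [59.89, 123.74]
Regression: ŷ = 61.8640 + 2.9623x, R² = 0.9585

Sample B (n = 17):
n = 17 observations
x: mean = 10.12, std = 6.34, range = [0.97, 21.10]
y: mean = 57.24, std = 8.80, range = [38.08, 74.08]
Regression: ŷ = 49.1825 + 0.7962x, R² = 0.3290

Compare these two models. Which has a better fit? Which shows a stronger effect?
Model A has the better fit (R² = 0.9585 vs 0.3290). Model A shows the stronger effect (|β₁| = 2.9623 vs 0.7962).

Model Comparison:

Goodness of fit (R²):
- Model A: R² = 0.9585 → 95.85% of variance in salary explained
- Model B: R² = 0.3290 → 32.90% of variance in salary explained
- 0.9585 > 0.3290 → Model A has the better fit

Strength of effect — compare |β₁|:
- Model A: β₁ = 2.9623 → predicted salary rises 2.9623 thousand dollars per additional year of experience
- Model B: β₁ = 0.7962 → predicted salary rises 0.7962 thousand dollars per additional year of experience
- |2.9623| > |0.7962| → Model A shows the stronger marginal effect

Note: R² measures how tightly points cluster around the line; β₁ measures how steep the line is — they answer different questions.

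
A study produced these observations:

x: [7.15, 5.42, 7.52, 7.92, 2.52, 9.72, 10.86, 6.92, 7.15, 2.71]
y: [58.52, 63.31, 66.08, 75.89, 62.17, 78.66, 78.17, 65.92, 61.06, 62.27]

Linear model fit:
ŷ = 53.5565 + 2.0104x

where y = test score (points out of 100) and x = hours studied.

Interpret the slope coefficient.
An increase of one hour in study time is associated with a 2.0104 points increase in predicted test score.

β₁ = 2.0104 is the change in predicted test score (points) per additional hour of study time.

Interpretation:
- Study time up by 1 hour → predicted test score increases by 2.0104 points
- The effect is assumed constant over the observed range of x (linearity)

The intercept β₀ = 53.5565 is the predicted test score when study time = 0; since the smallest observed x is 2.52, this is an extrapolation and mainly anchors the line.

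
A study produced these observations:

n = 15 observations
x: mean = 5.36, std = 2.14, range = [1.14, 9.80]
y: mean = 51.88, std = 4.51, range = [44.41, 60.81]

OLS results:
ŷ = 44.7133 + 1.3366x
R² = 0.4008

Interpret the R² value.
About 40.08% of the variability in y is accounted for by the regression on x (R² = 0.4008) — a moderate linear fit.

R² = 1 − SS_res/SS_tot compares the residual scatter to the total scatter of y about its mean.

Here R² = 0.4008:
- Explained: 40.08% of the variation in y
- Unexplained (residual): 100% − 40.08% = 59.92%
- Rule of thumb (below 0.3 weak; 0.3 to below 0.7 moderate; 0.7 and above strong) → moderate

Note: R² says nothing about causation, and a high R² does not by itself mean the linear form is appropriate — check the residuals.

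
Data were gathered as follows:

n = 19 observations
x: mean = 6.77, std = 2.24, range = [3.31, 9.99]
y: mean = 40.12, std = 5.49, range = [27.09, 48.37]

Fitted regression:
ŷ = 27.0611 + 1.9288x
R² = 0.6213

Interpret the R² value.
R² = 0.6213 means 62.13% of the variation in y is explained by the linear relationship with x. This indicates a moderate fit.

R² (coefficient of determination) measures the proportion of variance in y explained by the regression model.

Here R² = 0.6213:
- Explained: 62.13% of the variation in y
- Unexplained (residual): 100% − 62.13% = 37.87%
- Rule of thumb (below 0.3 weak; 0.3 to below 0.7 moderate; 0.7 and above strong) → moderate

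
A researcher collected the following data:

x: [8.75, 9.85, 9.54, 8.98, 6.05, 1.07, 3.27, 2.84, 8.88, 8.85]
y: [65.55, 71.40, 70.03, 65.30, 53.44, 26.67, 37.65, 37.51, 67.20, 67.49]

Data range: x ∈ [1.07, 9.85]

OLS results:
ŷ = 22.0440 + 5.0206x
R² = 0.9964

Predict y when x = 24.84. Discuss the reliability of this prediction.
The equation gives ŷ = 146.7557; however x = 24.84 is 14.99 units above the observed range, so this extrapolated value should not be trusted.

Prediction calculation:
ŷ = 22.0440 + 5.0206 × 24.84
ŷ = 146.7557

Reliability:
- Data range: x ∈ [1.07, 9.85]
- Prediction point: x = 24.84 is 14.99 units above the observed range → this is EXTRAPOLATION, not interpolation

Why that matters here:
- The linear relationship may not hold outside the observed range
- Real relationships often flatten, saturate, or turn nonlinear at extremes

The R² = 0.9964 only validates the fit within [1.07, 9.85]; treat ŷ = 146.7557 with caution.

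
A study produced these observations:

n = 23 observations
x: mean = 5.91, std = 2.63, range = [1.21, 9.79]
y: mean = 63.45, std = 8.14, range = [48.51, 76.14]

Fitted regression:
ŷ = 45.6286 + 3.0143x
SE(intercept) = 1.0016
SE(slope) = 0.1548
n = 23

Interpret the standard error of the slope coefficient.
The slope 3.0143 is pinned down to within about ±0.1548 (one SE) by these data — relative uncertainty 5.1%, i.e. precise.

SE(β̂₁) = 0.1548 says: if we drew many samples of n = 23 from the same population and refit each time, the fitted slopes would scatter with a standard deviation of roughly 0.1548 around the true β₁.

Relative precision:
- SE / |β̂₁| = 0.1548 / 3.0143 = 5.1%
- Rule of thumb (under 20%: precise; 20% to under 50%: moderately precise; 50% or more: imprecise) → precise

Link to the t-test: t = β̂₁ / SE(β̂₁) = 3.0143 / 0.1548 = 19.4722, the statistic for H₀: β₁ = 0.

What drives SE(β̂₁): larger n (here n = 23) → smaller SE; wider spread of x values → smaller SE; more residual scatter → larger SE.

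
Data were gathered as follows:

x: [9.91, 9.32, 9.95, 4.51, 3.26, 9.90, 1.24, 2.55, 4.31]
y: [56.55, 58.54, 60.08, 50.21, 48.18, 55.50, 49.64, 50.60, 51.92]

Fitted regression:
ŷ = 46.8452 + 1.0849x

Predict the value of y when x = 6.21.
ŷ = 53.5824

x = 6.21 lies inside the observed range [1.24, 9.95], so the fitted equation applies directly:

ŷ = 46.8452 + 1.0849 × 6.21
ŷ = 46.8452 + 6.7372
ŷ = 53.5824

This is the fitted mean response at that x — an individual observation would come with a wider prediction interval.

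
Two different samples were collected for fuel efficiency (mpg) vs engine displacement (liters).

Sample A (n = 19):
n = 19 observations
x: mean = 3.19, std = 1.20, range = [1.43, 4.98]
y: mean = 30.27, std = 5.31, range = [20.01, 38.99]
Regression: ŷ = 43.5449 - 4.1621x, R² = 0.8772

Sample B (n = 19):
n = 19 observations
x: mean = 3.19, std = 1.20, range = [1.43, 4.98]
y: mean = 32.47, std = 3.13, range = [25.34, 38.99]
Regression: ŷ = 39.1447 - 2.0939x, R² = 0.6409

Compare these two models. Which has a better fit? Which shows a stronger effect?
Model A has the better fit (R² = 0.8772 vs 0.6409). Model A shows the stronger effect (|β₁| = 4.1621 vs 2.0939).

Model Comparison:

Goodness of fit (R²):
- Model A: R² = 0.8772 → 87.72% of variance in fuel efficiency explained
- Model B: R² = 0.6409 → 64.09% of variance in fuel efficiency explained
- 0.8772 > 0.6409 → Model A has the better fit

Which has the larger per-liter effect? (|β₁|)
- Model A: β₁ = -4.1621 → predicted fuel efficiency falls 4.1621 mpg per additional liter of engine displacement
- Model B: β₁ = -2.0939 → predicted fuel efficiency falls 2.0939 mpg per additional liter of engine displacement
- |-4.1621| > |-2.0939| → Model A shows the stronger marginal effect

Note: A steeper slope doesn't make a better model if the scatter around the line is large.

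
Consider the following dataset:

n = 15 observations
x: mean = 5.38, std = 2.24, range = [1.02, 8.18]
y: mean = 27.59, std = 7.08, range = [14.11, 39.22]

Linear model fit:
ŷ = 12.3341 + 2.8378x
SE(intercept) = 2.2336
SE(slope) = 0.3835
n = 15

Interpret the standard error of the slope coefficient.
The slope 2.8378 is pinned down to within about ±0.3835 (one SE) by these data — relative uncertainty 13.5%, i.e. precise.

What SE measures:
- The standard error quantifies the sampling variability of the coefficient estimate
- It is the estimated standard deviation of β̂₁ across hypothetical repeated samples of the same size
- Smaller SE → more precise estimate

Relative precision:
- SE / |β̂₁| = 0.3835 / 2.8378 = 13.5%
- Rule of thumb (under 20%: precise; 20% to under 50%: moderately precise; 50% or more: imprecise) → precise

Rough 95% range (±2 SE): 2.8378 ± 0.7670 → (2.0708, 3.6048).

What drives SE(β̂₁): more residual scatter → larger SE; wider spread of x values → smaller SE.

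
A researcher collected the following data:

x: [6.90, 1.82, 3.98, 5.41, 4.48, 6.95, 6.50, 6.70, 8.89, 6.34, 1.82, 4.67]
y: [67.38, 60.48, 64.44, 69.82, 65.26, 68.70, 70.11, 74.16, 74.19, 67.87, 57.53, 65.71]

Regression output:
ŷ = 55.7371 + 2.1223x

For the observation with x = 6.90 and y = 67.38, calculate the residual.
Residual = -3.0010

The residual is the difference between the actual value and the predicted value:

Residual = y - ŷ

Step 1: Calculate predicted value
ŷ = 55.7371 + 2.1223 × 6.90
ŷ = 70.3810

Step 2: Calculate residual
Residual = 67.38 - 70.3810
Residual = -3.0010

Sign check: y < ŷ, so the point is below the line and the fit overestimates here.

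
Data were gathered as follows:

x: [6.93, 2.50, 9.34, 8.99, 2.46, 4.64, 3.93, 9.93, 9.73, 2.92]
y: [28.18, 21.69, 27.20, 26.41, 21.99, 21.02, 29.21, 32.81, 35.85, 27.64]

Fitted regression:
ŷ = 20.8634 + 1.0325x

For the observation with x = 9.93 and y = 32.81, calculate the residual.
Residual = 1.6939

The residual is the difference between the actual value and the predicted value:

Residual = y - ŷ

Step 1: Calculate predicted value
ŷ = 20.8634 + 1.0325 × 9.93
ŷ = 31.1161

Step 2: Calculate residual
Residual = 32.81 - 31.1161
Residual = 1.6939

Interpretation: the model underestimates the actual value by 1.6939 at this point (positive residual → observation lies above the fitted line).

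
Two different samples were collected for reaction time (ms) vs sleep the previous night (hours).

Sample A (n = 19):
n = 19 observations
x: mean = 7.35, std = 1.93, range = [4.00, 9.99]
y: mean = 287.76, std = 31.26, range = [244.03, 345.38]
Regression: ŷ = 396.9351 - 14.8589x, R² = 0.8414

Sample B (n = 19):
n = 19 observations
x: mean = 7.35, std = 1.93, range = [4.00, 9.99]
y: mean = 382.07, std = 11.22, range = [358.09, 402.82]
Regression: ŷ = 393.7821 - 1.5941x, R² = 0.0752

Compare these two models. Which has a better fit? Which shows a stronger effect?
Model A has the better fit (R² = 0.8414 vs 0.0752). Model A shows the stronger effect (|β₁| = 14.8589 vs 1.5941).

Model Comparison:

Fit — compare R²:
- Model A: R² = 0.8414 → 84.14% of variance in reaction time explained
- Model B: R² = 0.0752 → 7.52% of variance in reaction time explained
- 0.8414 > 0.0752 → Model A has the better fit

Effect size (slope magnitude):
- Model A: β₁ = -14.8589 → predicted reaction time falls 14.8589 ms per additional hour of sleep
- Model B: β₁ = -1.5941 → predicted reaction time falls 1.5941 ms per additional hour of sleep
- |-14.8589| > |-1.5941| → Model A shows the stronger marginal effect

Note: A steeper slope doesn't make a better model if the scatter around the line is large.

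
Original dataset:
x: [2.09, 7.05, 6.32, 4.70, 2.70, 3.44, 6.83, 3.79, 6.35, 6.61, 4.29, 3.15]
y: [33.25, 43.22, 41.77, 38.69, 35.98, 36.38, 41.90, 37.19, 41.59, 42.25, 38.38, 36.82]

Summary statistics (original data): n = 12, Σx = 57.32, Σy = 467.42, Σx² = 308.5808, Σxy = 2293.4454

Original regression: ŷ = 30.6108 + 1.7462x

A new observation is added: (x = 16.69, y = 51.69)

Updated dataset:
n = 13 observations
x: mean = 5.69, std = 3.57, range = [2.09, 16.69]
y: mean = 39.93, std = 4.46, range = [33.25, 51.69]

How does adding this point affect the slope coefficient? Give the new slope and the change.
Adding the point moves β₁ from 1.7462 to 1.2113, i.e. it decreases by 0.5349 (-30.6%).

x = 16.69 lies well outside the original x-range [2.09, 7.05] (x̄ ≈ 4.78), so this observation has high leverage and can move the slope substantially.

Step 1: Update the sums with the new point (n goes from 12 to 13)
Σx  = 57.32 + 16.69 = 74.01
Σy  = 467.42 + 51.69 = 519.11
Σx² = 308.5808 + 16.69² = 308.5808 + 278.5561 = 587.1369
Σxy = 2293.4454 + 16.69×51.69 = 2293.4454 + 862.7061 = 3156.1515

Step 2: Recompute the slope with b₁ = (nΣxy − ΣxΣy) / (nΣx² − (Σx)²)
Numerator   = 13×3156.1515 − 74.01×519.11 = 41029.9695 − 38419.3311 = 2610.6384
Denominator = 13×587.1369 − 74.01² = 7632.7797 − 5477.4801 = 2155.2996
b₁(new) = 2610.6384 / 2155.2996 = 1.2113

(Same formula on the original sums: (12×2293.4454 − 57.32×467.42) / (12×308.5808 − 57.32²) = 728.8304 / 417.3872 = 1.7462, matching the given fit.)

Step 3: Change in slope
Δβ₁ = 1.2113 − 1.7462 = -0.5349
Relative change = -0.5349 / 1.7462 × 100% = -30.6%
→ the slope decreases when the point is added.

Because the point sits below the extension of the original line at a high-leverage x, it tilts the fit down.
In practice: check such a point for data-entry or measurement error; refit with and without it and report both if conclusions differ.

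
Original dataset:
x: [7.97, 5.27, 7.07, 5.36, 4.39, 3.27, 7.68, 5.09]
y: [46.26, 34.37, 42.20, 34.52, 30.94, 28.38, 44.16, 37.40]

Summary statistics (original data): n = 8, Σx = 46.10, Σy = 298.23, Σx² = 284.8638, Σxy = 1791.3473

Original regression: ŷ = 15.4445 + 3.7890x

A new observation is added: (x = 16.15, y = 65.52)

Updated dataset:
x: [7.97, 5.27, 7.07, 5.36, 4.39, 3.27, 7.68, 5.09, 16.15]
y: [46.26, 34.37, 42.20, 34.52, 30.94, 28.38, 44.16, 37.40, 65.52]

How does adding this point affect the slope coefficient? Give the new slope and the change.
New slope β₁ = 2.8974 versus 3.7890 before: a change of -0.8916 (-23.5%).

x = 16.15 lies well outside the original x-range [3.27, 7.97] (x̄ ≈ 5.76), so this observation has high leverage and can move the slope substantially.

Step 1: Update the sums with the new point (n goes from 8 to 9)
Σx  = 46.10 + 16.15 = 62.25
Σy  = 298.23 + 65.52 = 363.75
Σx² = 284.8638 + 16.15² = 284.8638 + 260.8225 = 545.6863
Σxy = 1791.3473 + 16.15×65.52 = 1791.3473 + 1058.1480 = 2849.4953

Step 2: Recompute the slope with b₁ = (nΣxy − ΣxΣy) / (nΣx² − (Σx)²)
Numerator   = 9×2849.4953 − 62.25×363.75 = 25645.4577 − 22643.4375 = 3002.0202
Denominator = 9×545.6863 − 62.25² = 4911.1767 − 3875.0625 = 1036.1142
b₁(new) = 3002.0202 / 1036.1142 = 2.8974

(Same formula on the original sums: (8×1791.3473 − 46.10×298.23) / (8×284.8638 − 46.10²) = 582.3754 / 153.7004 = 3.7890, matching the given fit.)

Step 3: Change in slope
Δβ₁ = 2.8974 − 3.7890 = -0.8916
Relative change = -0.8916 / 3.7890 × 100% = -23.5%
→ the slope decreases when the point is added.

Because the point sits below the extension of the original line at a high-leverage x, it tilts the fit down.
In practice: investigate whether it comes from the same population as the rest of the sample; examine leverage (hᵢ) and Cook's distance rather than deleting it automatically.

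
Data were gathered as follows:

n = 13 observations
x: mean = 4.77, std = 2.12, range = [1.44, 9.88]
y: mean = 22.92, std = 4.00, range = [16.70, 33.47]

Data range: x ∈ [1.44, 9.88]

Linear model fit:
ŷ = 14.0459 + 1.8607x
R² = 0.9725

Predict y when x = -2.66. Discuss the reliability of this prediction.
The equation gives ŷ = 9.0964; however x = -2.66 is 4.10 units below the observed range, so this extrapolated value should not be trusted.

Prediction calculation:
ŷ = 14.0459 + 1.8607 × (-2.66)
ŷ = 9.0964

Reliability:
- Data range: x ∈ [1.44, 9.88]
- Prediction point: x = -2.66 is 4.10 units below the observed range → this is EXTRAPOLATION, not interpolation

Why that matters here:
- The linear relationship may not hold outside the observed range
- R² describes fit only over the sampled x values; it says nothing about behaviour beyond them
- The standard error of prediction grows with (x − x̄)², and x = -2.66 is far from x̄ = 4.77

The R² = 0.9725 only validates the fit within [1.44, 9.88]; treat ŷ = 9.0964 with caution.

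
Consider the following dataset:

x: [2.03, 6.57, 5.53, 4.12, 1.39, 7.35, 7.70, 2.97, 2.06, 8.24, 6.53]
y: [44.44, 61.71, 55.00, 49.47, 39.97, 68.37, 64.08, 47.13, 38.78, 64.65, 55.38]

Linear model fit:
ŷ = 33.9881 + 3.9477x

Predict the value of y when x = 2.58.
ŷ = 44.1732

Plug x = 2.58 into the fitted line:

ŷ = 33.9881 + 3.9477 × 2.58
ŷ = 33.9881 + 10.1851
ŷ = 44.1732

This is the fitted mean response at that x — an individual observation would come with a wider prediction interval.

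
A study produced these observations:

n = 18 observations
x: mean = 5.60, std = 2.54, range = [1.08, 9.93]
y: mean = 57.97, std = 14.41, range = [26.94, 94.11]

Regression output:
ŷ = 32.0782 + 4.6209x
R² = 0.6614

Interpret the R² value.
About 66.14% of the variability in y is accounted for by the regression on x (R² = 0.6614) — a moderate linear fit.

The coefficient of determination R² is the fraction of the total variation in y that the fitted line accounts for.

Here R² = 0.6614:
- Explained: 66.14% of the variation in y
- Unexplained (residual): 100% − 66.14% = 33.86%
- Rule of thumb (below 0.3 weak; 0.3 to below 0.7 moderate; 0.7 and above strong) → moderate

Calculation: R² = 1 − (SS_res / SS_tot), where SS_res is the sum of squared residuals and SS_tot the total sum of squares.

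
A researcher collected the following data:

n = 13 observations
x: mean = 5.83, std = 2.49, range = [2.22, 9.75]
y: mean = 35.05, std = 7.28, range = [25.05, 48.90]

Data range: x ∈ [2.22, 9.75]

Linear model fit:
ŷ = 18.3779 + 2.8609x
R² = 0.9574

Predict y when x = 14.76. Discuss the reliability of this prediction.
ŷ = 60.6048, but this is extrapolation (above the data range [2.22, 9.75]) and may be unreliable.

Prediction calculation:
ŷ = 18.3779 + 2.8609 × 14.76
ŷ = 60.6048

Reliability:
- Data range: x ∈ [2.22, 9.75]
- Prediction point: x = 14.76 is 5.01 units above the observed range → this is EXTRAPOLATION, not interpolation

Why that matters here:
- R² describes fit only over the sampled x values; it says nothing about behaviour beyond them
- The standard error of prediction grows with (x − x̄)², and x = 14.76 is far from x̄ = 5.83
- There are no observations near this x to validate the fitted line there

Report the number if required, but flag clearly that it is an extrapolation.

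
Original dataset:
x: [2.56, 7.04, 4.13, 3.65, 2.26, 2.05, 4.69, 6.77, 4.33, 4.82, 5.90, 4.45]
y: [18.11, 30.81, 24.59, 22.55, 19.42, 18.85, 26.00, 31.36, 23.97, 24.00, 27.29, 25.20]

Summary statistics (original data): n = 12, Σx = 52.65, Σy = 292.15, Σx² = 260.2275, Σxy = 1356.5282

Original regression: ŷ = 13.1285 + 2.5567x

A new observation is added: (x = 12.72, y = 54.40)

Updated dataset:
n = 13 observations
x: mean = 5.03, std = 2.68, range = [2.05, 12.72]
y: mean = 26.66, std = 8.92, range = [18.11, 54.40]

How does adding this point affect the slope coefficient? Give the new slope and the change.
The slope changes from 2.5567 to 3.2779 (change of +0.7212, or +28.2%).

x = 12.72 lies well outside the original x-range [2.05, 7.04] (x̄ ≈ 4.39), so this observation has high leverage and can move the slope substantially.

Step 1: Update the sums with the new point (n goes from 12 to 13)
Σx  = 52.65 + 12.72 = 65.37
Σy  = 292.15 + 54.40 = 346.55
Σx² = 260.2275 + 12.72² = 260.2275 + 161.7984 = 422.0259
Σxy = 1356.5282 + 12.72×54.40 = 1356.5282 + 691.9680 = 2048.4962

Step 2: Recompute the slope with b₁ = (nΣxy − ΣxΣy) / (nΣx² − (Σx)²)
Numerator   = 13×2048.4962 − 65.37×346.55 = 26630.4506 − 22653.9735 = 3976.4771
Denominator = 13×422.0259 − 65.37² = 5486.3367 − 4273.2369 = 1213.0998
b₁(new) = 3976.4771 / 1213.0998 = 3.2779

(Same formula on the original sums: (12×1356.5282 − 52.65×292.15) / (12×260.2275 − 52.65²) = 896.6409 / 350.7075 = 2.5567, matching the given fit.)

Step 3: Change in slope
Δβ₁ = 3.2779 − 2.5567 = +0.7212
Relative change = +0.7212 / 2.5567 × 100% = +28.2%
→ the slope increases when the point is added.

Because the point sits above the extension of the original line at a high-leverage x, it tilts the fit up.
In practice: examine leverage (hᵢ) and Cook's distance rather than deleting it automatically.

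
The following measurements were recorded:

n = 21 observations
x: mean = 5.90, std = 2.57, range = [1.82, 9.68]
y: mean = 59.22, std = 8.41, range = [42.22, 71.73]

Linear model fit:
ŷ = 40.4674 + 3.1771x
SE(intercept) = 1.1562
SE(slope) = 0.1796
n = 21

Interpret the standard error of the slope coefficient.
The slope 3.1771 is pinned down to within about ±0.1796 (one SE) by these data — relative uncertainty 5.7%, i.e. precise.

SE(β̂₁) = s / √Sxx, where s is the residual standard deviation and Sxx = Σ(x − x̄)². It is the yardstick for how far β̂₁ = 3.1771 could plausibly be from the true slope.

Relative precision:
- SE / |β̂₁| = 0.1796 / 3.1771 = 5.7%
- Rule of thumb (under 20%: precise; 20% to under 50%: moderately precise; 50% or more: imprecise) → precise

Link to interval estimation: a confidence interval for β₁ is β̂₁ ± t* × 0.1796, so SE sets the half-width per unit of t*.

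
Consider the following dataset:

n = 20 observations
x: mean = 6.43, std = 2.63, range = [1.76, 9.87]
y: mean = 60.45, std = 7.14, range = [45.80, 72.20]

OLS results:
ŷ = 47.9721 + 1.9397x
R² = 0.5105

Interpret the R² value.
R² = 0.5105 means 51.05% of the variation in y is explained by the linear relationship with x. This indicates a moderate fit.

R² (coefficient of determination) measures the proportion of variance in y explained by the regression model.

Here R² = 0.5105:
- Explained: 51.05% of the variation in y
- Unexplained (residual): 100% − 51.05% = 48.95%
- Rule of thumb (below 0.3 weak; 0.3 to below 0.7 moderate; 0.7 and above strong) → moderate

Equivalently, for simple linear regression R² = r², so |r| = √0.5105 ≈ 0.7145.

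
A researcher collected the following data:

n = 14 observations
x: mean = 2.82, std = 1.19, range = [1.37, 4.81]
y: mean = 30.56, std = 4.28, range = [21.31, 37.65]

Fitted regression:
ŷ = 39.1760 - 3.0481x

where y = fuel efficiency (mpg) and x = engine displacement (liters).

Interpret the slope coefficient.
An increase of one liter in engine displacement is associated with a 3.0481 mpg decrease in predicted fuel efficiency.

The slope coefficient β₁ = -3.0481 represents the marginal effect of engine displacement on fuel efficiency.

Interpretation:
- Engine displacement up by 1 liter → predicted fuel efficiency decreases by 3.0481 mpg
- The effect is assumed constant over the observed range of x (linearity)
- The sign (−) gives the direction; the magnitude 3.0481 gives the size of the effect per liter

The intercept β₀ = 39.1760 is the predicted fuel efficiency when engine displacement = 0; since the smallest observed x is 1.37, this is an extrapolation and mainly anchors the line.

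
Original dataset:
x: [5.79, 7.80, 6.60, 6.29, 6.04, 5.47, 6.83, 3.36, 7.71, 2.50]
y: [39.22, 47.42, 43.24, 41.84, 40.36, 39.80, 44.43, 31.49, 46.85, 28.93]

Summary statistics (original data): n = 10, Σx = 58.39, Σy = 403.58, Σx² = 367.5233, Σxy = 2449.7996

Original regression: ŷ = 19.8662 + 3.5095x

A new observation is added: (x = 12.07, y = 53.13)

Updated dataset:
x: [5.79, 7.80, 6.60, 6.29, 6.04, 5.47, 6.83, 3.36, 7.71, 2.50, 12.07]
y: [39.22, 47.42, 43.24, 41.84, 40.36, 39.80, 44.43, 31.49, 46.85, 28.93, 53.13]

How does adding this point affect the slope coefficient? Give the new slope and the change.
The slope changes from 3.5095 to 2.6769 (change of -0.8326, or -23.7%).

The new point has HIGH LEVERAGE: x = 12.07 is far from the original mean x̄ = 58.39/10 ≈ 5.84 (original range [2.50, 7.80]).

Step 1: Update the sums with the new point (n goes from 10 to 11)
Σx  = 58.39 + 12.07 = 70.46
Σy  = 403.58 + 53.13 = 456.71
Σx² = 367.5233 + 12.07² = 367.5233 + 145.6849 = 513.2082
Σxy = 2449.7996 + 12.07×53.13 = 2449.7996 + 641.2791 = 3091.0787

Step 2: Recompute the slope with b₁ = (nΣxy − ΣxΣy) / (nΣx² − (Σx)²)
Numerator   = 11×3091.0787 − 70.46×456.71 = 34001.8657 − 32179.7866 = 1822.0791
Denominator = 11×513.2082 − 70.46² = 5645.2902 − 4964.6116 = 680.6786
b₁(new) = 1822.0791 / 680.6786 = 2.6769

(Same formula on the original sums: (10×2449.7996 − 58.39×403.58) / (10×367.5233 − 58.39²) = 932.9598 / 265.8409 = 3.5095, matching the given fit.)

Step 3: Change in slope
Δβ₁ = 2.6769 − 3.5095 = -0.8326
Relative change = -0.8326 / 3.5095 × 100% = -23.7%
→ the slope decreases when the point is added.

Because the point sits below the extension of the original line at a high-leverage x, it tilts the fit down.
In practice: examine leverage (hᵢ) and Cook's distance rather than deleting it automatically.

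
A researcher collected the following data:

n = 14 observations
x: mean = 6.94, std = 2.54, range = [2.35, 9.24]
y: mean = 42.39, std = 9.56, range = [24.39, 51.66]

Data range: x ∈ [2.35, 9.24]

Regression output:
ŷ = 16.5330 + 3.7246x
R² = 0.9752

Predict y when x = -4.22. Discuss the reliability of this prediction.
ŷ = 0.8152, but this is extrapolation (below the data range [2.35, 9.24]) and may be unreliable.

Prediction calculation:
ŷ = 16.5330 + 3.7246 × (-4.22)
ŷ = 0.8152

Reliability:
- Data range: x ∈ [2.35, 9.24]
- Prediction point: x = -4.22 is 6.57 units below the observed range → this is EXTRAPOLATION, not interpolation

Why that matters here:
- R² describes fit only over the sampled x values; it says nothing about behaviour beyond them
- The linear relationship may not hold outside the observed range

A defensible statement: 'if the linear trend continued to x = -4.22, y would be about 0.8152' — the premise is untested.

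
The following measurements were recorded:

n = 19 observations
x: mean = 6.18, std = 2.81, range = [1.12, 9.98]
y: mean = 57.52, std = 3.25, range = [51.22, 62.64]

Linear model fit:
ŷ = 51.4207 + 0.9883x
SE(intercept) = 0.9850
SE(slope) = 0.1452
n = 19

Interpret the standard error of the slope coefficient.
SE(β̂₁) = 0.1452 is the estimated standard deviation of the slope estimate across repeated samples; relative to β̂₁ = 0.9883 that is 14.7%, a precise estimate.

What SE measures:
- The standard error quantifies the sampling variability of the coefficient estimate
- It is the estimated standard deviation of β̂₁ across hypothetical repeated samples of the same size
- Smaller SE → more precise estimate

Relative precision:
- SE / |β̂₁| = 0.1452 / 0.9883 = 14.7%
- Rule of thumb (under 20%: precise; 20% to under 50%: moderately precise; 50% or more: imprecise) → precise

Rough 95% range (±2 SE): 0.9883 ± 0.2904 → (0.6979, 1.2787).

What drives SE(β̂₁): larger n (here n = 19) → smaller SE; wider spread of x values → smaller SE; more residual scatter → larger SE.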